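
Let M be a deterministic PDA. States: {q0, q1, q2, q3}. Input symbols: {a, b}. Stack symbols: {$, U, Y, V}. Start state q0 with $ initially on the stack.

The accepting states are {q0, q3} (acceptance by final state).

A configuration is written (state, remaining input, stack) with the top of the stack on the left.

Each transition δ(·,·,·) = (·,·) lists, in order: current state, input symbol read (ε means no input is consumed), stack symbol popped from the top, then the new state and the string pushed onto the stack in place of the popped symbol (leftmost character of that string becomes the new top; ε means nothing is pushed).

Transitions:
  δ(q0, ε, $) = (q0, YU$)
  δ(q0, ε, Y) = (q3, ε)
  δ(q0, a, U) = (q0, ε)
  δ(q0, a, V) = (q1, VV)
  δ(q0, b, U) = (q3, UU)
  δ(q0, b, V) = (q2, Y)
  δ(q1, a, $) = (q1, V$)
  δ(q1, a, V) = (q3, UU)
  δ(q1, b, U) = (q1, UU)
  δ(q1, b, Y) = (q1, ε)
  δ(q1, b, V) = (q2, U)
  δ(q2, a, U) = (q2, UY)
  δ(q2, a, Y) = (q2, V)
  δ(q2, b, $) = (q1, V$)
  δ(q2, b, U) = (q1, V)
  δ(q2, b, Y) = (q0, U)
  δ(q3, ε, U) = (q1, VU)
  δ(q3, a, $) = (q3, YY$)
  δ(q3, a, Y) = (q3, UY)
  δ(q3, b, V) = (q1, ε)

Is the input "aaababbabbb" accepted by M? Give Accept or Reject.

(q0, aaababbabbb, $)
  ε-move, top $: go to q0, push YU$ → (q0, aaababbabbb, YU$)
  ε-move, top Y: go to q3, push ε → (q3, aaababbabbb, U$)
  ε-move, top U: go to q1, push VU → (q1, aaababbabbb, VU$)
  read a, top V: go to q3, push UU → (q3, aababbabbb, UUU$)
  ε-move, top U: go to q1, push VU → (q1, aababbabbb, VUUU$)
  read a, top V: go to q3, push UU → (q3, ababbabbb, UUUUU$)
  ε-move, top U: go to q1, push VU → (q1, ababbabbb, VUUUUU$)
  read a, top V: go to q3, push UU → (q3, babbabbb, UUUUUUU$)
  ε-move, top U: go to q1, push VU → (q1, babbabbb, VUUUUUUU$)
  read b, top V: go to q2, push U → (q2, abbabbb, UUUUUUUU$)
  read a, top U: go to q2, push UY → (q2, bbabbb, UYUUUUUUU$)
  read b, top U: go to q1, push V → (q1, babbb, VYUUUUUUU$)
  read b, top V: go to q2, push U → (q2, abbb, UYUUUUUUU$)
  read a, top U: go to q2, push UY → (q2, bbb, UYYUUUUUUU$)
  read b, top U: go to q1, push V → (q1, bb, VYYUUUUUUU$)
  read b, top V: go to q2, push U → (q2, b, UYYUUUUUUU$)
  read b, top U: go to q1, push V → (q1, ε, VYYUUUUUUU$)
All input consumed; state q1 ∉ F and no further ε-move applies.

Reject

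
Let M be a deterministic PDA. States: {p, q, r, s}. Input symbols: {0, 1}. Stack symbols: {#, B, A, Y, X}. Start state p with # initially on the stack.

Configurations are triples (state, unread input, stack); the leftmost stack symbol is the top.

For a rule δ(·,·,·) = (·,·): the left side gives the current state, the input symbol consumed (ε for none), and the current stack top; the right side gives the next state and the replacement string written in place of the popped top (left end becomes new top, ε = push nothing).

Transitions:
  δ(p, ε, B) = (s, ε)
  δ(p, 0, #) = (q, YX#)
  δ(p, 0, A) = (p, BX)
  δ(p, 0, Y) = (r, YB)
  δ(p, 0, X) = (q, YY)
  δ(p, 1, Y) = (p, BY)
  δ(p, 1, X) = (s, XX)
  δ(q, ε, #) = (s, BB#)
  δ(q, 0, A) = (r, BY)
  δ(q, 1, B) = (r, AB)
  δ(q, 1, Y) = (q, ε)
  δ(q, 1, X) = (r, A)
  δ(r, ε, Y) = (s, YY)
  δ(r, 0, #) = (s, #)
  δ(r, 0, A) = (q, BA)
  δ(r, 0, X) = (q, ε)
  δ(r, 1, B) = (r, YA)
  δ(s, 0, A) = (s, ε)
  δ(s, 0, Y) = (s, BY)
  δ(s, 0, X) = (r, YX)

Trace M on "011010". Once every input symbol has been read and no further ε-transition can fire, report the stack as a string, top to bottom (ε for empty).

(p, 011010, #)
  read 0, top #: go to q, push YX# → (q, 11010, YX#)
  read 1, top Y: go to q, push ε → (q, 1010, X#)
  read 1, top X: go to r, push A → (r, 010, A#)
  read 0, top A: go to q, push BA → (q, 10, BA#)
  read 1, top B: go to r, push AB → (r, 0, ABA#)
  read 0, top A: go to q, push BA → (q, ε, BABA#)
All input consumed in state q with stack BABA#.

BABA#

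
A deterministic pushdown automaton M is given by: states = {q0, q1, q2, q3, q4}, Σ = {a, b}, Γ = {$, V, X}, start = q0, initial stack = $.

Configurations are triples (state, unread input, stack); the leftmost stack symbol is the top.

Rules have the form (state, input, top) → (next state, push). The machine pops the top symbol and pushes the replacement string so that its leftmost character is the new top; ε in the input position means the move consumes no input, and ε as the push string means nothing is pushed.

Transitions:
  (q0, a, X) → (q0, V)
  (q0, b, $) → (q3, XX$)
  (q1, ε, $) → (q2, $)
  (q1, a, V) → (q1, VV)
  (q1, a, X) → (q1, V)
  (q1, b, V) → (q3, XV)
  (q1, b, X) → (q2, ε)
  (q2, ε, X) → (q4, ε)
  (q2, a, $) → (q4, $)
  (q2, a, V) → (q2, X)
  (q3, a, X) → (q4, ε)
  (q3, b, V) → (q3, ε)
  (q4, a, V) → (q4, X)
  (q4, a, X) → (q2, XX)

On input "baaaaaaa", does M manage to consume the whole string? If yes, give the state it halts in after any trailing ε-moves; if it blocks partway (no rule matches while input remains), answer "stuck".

(q0, baaaaaaa, $) ⊢ (q3, aaaaaaa, XX$) ⊢ (q4, aaaaaa, X$) ⊢ (q2, aaaaa, XX$) ⊢ (q4, aaaaa, X$) ⊢ (q2, aaaa, XX$) ⊢ (q4, aaaa, X$) ⊢ (q2, aaa, XX$) ⊢ (q4, aaa, X$) ⊢ (q2, aa, XX$) ⊢ (q4, aa, X$) ⊢ (q2, a, XX$) ⊢ (q4, a, X$) ⊢ (q2, ε, XX$) ⊢ (q4, ε, X$)
All input consumed; M is in state q4.

q4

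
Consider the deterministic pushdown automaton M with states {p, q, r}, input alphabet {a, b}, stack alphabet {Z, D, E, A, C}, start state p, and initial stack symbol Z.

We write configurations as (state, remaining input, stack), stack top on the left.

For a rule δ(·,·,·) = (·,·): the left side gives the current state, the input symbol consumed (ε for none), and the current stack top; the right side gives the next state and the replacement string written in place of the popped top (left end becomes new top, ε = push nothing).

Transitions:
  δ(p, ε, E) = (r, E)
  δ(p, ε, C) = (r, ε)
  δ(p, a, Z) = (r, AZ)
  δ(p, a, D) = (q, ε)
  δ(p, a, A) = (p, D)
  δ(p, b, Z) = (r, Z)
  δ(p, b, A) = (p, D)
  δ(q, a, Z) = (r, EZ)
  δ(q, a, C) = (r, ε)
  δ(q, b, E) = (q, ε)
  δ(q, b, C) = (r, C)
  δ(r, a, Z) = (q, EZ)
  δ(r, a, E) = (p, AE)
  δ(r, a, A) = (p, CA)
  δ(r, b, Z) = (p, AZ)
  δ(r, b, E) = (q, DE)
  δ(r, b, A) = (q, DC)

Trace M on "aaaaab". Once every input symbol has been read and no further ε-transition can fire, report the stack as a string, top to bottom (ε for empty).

(p, aaaaab, Z) ⊢ (r, aaaab, AZ) ⊢ (p, aaab, CAZ) ⊢ (r, aaab, AZ) ⊢ (p, aab, CAZ) ⊢ (r, aab, AZ) ⊢ (p, ab, CAZ) ⊢ (r, ab, AZ) ⊢ (p, b, CAZ) ⊢ (r, b, AZ) ⊢ (q, ε, DCZ)
All input consumed in state q with stack DCZ.

DCZ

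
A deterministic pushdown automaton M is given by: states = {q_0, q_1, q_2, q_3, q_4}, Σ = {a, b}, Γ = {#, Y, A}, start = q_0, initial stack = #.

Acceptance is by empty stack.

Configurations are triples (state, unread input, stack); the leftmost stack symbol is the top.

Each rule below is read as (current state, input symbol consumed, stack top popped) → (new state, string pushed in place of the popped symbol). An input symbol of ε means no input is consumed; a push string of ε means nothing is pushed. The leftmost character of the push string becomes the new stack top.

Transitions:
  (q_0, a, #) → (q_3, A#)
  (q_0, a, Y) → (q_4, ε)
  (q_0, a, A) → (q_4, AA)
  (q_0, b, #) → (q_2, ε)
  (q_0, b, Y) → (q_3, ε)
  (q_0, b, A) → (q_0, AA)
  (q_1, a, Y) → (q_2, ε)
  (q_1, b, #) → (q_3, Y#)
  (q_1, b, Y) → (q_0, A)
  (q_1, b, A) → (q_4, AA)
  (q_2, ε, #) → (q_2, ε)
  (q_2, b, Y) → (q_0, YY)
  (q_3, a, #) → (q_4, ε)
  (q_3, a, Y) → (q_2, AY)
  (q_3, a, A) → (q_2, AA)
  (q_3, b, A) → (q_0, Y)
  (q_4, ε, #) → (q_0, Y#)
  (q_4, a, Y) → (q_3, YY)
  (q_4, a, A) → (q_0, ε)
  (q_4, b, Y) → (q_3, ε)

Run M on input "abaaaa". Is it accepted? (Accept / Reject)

(q_0, abaaaa, #)
  read a, top #: go to q_3, push A# → (q_3, baaaa, A#)
  read b, top A: go to q_0, push Y → (q_0, aaaa, Y#)
  read a, top Y: go to q_4, push ε → (q_4, aaa, #)
  ε-move, top #: go to q_0, push Y# → (q_0, aaa, Y#)
  read a, top Y: go to q_4, push ε → (q_4, aa, #)
  ε-move, top #: go to q_0, push Y# → (q_0, aa, Y#)
  read a, top Y: go to q_4, push ε → (q_4, a, #)
  ε-move, top #: go to q_0, push Y# → (q_0, a, Y#)
  read a, top Y: go to q_4, push ε → (q_4, ε, #)
  ε-move, top #: go to q_0, push Y# → (q_0, ε, Y#)
All input consumed; stack is Y#, not empty, and no further ε-move applies.

Reject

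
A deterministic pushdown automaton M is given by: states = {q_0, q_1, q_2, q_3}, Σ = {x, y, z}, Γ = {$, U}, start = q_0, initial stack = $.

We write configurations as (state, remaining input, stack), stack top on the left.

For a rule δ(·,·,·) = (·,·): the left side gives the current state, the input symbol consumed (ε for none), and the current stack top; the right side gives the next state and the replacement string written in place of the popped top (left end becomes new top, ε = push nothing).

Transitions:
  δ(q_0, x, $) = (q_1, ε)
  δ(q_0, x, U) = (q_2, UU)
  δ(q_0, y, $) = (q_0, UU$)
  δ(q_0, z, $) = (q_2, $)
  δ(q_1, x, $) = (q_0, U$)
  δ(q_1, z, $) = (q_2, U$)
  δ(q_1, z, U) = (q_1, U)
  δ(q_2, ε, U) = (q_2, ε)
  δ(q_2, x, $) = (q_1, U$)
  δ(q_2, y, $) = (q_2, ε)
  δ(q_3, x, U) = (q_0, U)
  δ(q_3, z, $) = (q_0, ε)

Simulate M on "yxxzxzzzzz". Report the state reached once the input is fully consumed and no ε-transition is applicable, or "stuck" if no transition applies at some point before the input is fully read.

stuck

(q_0, yxxzxzzzzz, $)
  read y, top $: go to q_0, push UU$ → (q_0, xxzxzzzzz, UU$)
  read x, top U: go to q_2, push UU → (q_2, xzxzzzzz, UUU$)
  ε-move, top U: go to q_2, push ε → (q_2, xzxzzzzz, UU$)
  ε-move, top U: go to q_2, push ε → (q_2, xzxzzzzz, U$)
  ε-move, top U: go to q_2, push ε → (q_2, xzxzzzzz, $)
  read x, top $: go to q_1, push U$ → (q_1, zxzzzzz, U$)
  read z, top U: go to q_1, push U → (q_1, xzzzzz, U$)
No transition for (q_1, x, top U); M blocks with input xzzzzz remaining.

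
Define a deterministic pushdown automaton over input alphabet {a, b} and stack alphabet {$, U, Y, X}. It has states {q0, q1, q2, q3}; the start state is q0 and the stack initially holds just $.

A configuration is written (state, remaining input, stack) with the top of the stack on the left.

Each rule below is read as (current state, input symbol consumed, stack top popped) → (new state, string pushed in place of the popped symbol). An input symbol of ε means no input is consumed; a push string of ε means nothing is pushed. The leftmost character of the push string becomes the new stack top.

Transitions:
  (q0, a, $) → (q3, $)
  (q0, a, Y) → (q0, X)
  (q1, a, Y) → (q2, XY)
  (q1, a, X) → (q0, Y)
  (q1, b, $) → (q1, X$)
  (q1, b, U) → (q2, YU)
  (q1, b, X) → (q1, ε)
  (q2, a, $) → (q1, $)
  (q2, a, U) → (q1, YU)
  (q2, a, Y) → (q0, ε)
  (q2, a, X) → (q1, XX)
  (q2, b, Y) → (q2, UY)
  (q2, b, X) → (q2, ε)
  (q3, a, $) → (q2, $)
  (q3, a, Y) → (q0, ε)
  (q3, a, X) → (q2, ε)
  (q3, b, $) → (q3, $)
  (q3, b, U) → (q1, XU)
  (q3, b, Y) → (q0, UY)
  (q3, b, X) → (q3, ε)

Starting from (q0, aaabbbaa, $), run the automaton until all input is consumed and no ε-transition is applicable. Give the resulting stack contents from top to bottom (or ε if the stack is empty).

X$

(q0, aaabbbaa, $)
  read a, top $: go to q3, push $ → (q3, aabbbaa, $)
  read a, top $: go to q2, push $ → (q2, abbbaa, $)
  read a, top $: go to q1, push $ → (q1, bbbaa, $)
  read b, top $: go to q1, push X$ → (q1, bbaa, X$)
  read b, top X: go to q1, push ε → (q1, baa, $)
  read b, top $: go to q1, push X$ → (q1, aa, X$)
  read a, top X: go to q0, push Y → (q0, a, Y$)
  read a, top Y: go to q0, push X → (q0, ε, X$)
All input consumed in state q0 with stack X$.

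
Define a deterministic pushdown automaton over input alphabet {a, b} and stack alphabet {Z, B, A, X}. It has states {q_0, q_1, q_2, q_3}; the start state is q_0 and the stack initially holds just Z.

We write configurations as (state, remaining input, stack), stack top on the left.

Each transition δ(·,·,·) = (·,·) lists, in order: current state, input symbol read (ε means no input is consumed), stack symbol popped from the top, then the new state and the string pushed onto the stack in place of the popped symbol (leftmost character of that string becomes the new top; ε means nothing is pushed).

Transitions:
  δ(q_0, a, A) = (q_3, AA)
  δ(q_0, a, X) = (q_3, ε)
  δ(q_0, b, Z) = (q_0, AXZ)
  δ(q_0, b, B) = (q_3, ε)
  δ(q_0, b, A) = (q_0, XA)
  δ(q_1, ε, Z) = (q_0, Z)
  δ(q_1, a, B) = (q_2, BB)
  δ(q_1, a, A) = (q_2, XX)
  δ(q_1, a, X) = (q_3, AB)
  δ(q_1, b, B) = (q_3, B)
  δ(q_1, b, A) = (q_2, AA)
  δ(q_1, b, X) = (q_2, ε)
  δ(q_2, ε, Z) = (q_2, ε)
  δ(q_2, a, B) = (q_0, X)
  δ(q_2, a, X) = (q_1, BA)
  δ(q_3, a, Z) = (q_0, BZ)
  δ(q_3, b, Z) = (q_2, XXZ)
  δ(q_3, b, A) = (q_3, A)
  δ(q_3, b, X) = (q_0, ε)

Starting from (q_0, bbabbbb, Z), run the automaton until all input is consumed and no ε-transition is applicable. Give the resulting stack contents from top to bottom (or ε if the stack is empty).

(q_0, bbabbbb, Z)
  read b, top Z: go to q_0, push AXZ → (q_0, babbbb, AXZ)
  read b, top A: go to q_0, push XA → (q_0, abbbb, XAXZ)
  read a, top X: go to q_3, push ε → (q_3, bbbb, AXZ)
  read b, top A: go to q_3, push A → (q_3, bbb, AXZ)
  read b, top A: go to q_3, push A → (q_3, bb, AXZ)
  read b, top A: go to q_3, push A → (q_3, b, AXZ)
  read b, top A: go to q_3, push A → (q_3, ε, AXZ)
All input consumed in state q_3 with stack AXZ.

AXZ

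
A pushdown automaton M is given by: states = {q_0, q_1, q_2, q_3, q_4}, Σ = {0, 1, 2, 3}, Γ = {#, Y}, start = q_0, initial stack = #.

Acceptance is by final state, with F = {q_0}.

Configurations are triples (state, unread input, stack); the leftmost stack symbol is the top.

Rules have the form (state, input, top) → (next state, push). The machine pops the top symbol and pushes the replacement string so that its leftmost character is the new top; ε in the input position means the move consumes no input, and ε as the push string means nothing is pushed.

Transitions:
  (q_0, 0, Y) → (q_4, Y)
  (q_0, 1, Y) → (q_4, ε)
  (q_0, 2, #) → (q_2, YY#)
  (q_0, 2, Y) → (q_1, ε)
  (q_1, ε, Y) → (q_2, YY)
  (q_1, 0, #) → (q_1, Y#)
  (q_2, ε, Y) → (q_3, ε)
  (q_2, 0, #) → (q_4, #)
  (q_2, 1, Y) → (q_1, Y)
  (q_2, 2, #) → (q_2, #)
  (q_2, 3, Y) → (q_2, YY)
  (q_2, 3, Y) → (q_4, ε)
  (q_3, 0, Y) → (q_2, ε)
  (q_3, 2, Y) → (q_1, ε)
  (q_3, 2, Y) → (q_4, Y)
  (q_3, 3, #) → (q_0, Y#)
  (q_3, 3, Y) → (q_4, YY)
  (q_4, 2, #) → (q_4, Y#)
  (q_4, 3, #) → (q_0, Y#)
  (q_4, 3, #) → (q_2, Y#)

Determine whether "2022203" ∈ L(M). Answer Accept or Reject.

Accept

One accepting computation: (q_0, 2022203, #) ⊢ (q_2, 022203, YY#) ⊢ (q_3, 022203, Y#) ⊢ (q_2, 22203, #) ⊢ (q_2, 2203, #) ⊢ (q_2, 203, #) ⊢ (q_2, 03, #) ⊢ (q_4, 3, #) ⊢ (q_0, ε, Y#)
All input consumed and state q_0 ∈ F.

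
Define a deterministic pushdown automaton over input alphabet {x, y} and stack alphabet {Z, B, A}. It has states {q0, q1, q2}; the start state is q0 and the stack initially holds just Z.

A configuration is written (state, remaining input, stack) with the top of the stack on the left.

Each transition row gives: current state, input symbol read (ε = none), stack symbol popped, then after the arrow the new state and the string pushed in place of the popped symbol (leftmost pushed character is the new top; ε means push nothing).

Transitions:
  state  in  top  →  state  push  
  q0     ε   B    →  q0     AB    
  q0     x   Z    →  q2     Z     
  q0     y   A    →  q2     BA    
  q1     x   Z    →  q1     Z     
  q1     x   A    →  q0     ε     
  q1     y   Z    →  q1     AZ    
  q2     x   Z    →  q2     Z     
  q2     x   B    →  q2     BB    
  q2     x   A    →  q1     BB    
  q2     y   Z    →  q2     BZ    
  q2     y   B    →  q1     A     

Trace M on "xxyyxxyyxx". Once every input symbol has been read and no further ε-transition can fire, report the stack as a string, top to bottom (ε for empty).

Z

(q0, xxyyxxyyxx, Z)
  read x, top Z: go to q2, push Z → (q2, xyyxxyyxx, Z)
  read x, top Z: go to q2, push Z → (q2, yyxxyyxx, Z)
  read y, top Z: go to q2, push BZ → (q2, yxxyyxx, BZ)
  read y, top B: go to q1, push A → (q1, xxyyxx, AZ)
  read x, top A: go to q0, push ε → (q0, xyyxx, Z)
  read x, top Z: go to q2, push Z → (q2, yyxx, Z)
  read y, top Z: go to q2, push BZ → (q2, yxx, BZ)
  read y, top B: go to q1, push A → (q1, xx, AZ)
  read x, top A: go to q0, push ε → (q0, x, Z)
  read x, top Z: go to q2, push Z → (q2, ε, Z)
All input consumed in state q2 with stack Z.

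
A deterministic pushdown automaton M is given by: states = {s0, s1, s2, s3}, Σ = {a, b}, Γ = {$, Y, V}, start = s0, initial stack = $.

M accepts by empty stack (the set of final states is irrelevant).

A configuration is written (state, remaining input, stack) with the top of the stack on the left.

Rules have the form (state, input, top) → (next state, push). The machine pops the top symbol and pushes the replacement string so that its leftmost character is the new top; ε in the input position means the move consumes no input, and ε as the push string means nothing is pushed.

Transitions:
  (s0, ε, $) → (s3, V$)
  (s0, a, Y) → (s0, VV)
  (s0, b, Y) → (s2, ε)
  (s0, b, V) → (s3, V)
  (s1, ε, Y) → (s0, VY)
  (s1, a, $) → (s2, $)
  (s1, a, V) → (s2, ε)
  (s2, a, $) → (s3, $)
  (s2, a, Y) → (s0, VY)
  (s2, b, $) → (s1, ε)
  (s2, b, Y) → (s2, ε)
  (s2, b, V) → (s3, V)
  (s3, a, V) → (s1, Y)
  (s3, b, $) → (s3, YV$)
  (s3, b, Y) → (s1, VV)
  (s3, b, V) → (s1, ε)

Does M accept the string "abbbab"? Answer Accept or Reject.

Reject

(s0, abbbab, $) ⊢ (s3, abbbab, V$) ⊢ (s1, bbbab, Y$) ⊢ (s0, bbbab, VY$) ⊢ (s3, bbab, VY$) ⊢ (s1, bab, Y$) ⊢ (s0, bab, VY$) ⊢ (s3, ab, VY$) ⊢ (s1, b, YY$) ⊢ (s0, b, VYY$) ⊢ (s3, ε, VYY$)
All input consumed; stack is VYY$, not empty, and no further ε-move applies.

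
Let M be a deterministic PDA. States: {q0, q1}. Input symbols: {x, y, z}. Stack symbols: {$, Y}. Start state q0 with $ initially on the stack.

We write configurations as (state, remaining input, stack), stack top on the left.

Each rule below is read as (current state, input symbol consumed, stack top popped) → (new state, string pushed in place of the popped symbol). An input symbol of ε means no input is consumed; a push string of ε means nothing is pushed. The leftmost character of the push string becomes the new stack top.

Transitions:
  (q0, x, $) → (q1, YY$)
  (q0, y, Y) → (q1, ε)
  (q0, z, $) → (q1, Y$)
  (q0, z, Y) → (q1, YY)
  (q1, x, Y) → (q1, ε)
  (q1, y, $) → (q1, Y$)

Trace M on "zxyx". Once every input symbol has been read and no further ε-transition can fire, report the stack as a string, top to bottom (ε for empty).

$

(q0, zxyx, $) ⊢ (q1, xyx, Y$) ⊢ (q1, yx, $) ⊢ (q1, x, Y$) ⊢ (q1, ε, $)
All input consumed in state q1 with stack $.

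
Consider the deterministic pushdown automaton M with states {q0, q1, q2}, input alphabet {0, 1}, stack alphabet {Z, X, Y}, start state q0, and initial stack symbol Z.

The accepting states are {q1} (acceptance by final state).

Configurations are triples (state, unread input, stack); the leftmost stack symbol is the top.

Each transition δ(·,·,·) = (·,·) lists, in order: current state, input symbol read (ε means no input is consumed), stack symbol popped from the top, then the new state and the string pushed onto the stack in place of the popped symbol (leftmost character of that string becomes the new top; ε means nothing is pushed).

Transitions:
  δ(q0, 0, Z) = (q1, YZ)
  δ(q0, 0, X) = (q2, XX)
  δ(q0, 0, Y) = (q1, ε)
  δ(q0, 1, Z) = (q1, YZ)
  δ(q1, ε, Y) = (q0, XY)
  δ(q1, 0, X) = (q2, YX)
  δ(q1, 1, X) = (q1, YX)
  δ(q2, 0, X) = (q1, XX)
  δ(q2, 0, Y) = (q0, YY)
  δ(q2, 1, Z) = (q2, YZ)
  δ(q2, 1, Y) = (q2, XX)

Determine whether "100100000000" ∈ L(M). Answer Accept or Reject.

Reject

(q0, 100100000000, Z)
  read 1, top Z: go to q1, push YZ → (q1, 00100000000, YZ)
  ε-move, top Y: go to q0, push XY → (q0, 00100000000, XYZ)
  read 0, top X: go to q2, push XX → (q2, 0100000000, XXYZ)
  read 0, top X: go to q1, push XX → (q1, 100000000, XXXYZ)
  read 1, top X: go to q1, push YX → (q1, 00000000, YXXXYZ)
  ε-move, top Y: go to q0, push XY → (q0, 00000000, XYXXXYZ)
  read 0, top X: go to q2, push XX → (q2, 0000000, XXYXXXYZ)
  read 0, top X: go to q1, push XX → (q1, 000000, XXXYXXXYZ)
  read 0, top X: go to q2, push YX → (q2, 00000, YXXXYXXXYZ)
  read 0, top Y: go to q0, push YY → (q0, 0000, YYXXXYXXXYZ)
  read 0, top Y: go to q1, push ε → (q1, 000, YXXXYXXXYZ)
  ε-move, top Y: go to q0, push XY → (q0, 000, XYXXXYXXXYZ)
  read 0, top X: go to q2, push XX → (q2, 00, XXYXXXYXXXYZ)
  read 0, top X: go to q1, push XX → (q1, 0, XXXYXXXYXXXYZ)
  read 0, top X: go to q2, push YX → (q2, ε, YXXXYXXXYXXXYZ)
All input consumed; state q2 ∉ F and no further ε-move applies.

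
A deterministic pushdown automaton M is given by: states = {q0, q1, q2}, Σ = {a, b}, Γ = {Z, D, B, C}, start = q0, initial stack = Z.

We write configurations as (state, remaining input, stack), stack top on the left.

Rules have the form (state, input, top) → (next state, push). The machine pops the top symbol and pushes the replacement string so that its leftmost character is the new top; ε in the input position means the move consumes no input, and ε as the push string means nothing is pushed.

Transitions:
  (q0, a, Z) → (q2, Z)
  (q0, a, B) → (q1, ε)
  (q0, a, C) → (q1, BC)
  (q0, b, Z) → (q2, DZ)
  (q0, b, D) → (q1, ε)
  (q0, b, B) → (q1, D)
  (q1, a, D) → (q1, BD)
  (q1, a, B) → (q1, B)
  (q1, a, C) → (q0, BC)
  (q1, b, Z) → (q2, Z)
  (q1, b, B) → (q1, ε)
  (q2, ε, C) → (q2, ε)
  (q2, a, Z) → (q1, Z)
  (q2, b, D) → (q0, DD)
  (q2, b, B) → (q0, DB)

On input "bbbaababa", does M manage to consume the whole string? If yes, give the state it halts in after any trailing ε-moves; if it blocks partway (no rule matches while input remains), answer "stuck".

(q0, bbbaababa, Z)
  read b, top Z: go to q2, push DZ → (q2, bbaababa, DZ)
  read b, top D: go to q0, push DD → (q0, baababa, DDZ)
  read b, top D: go to q1, push ε → (q1, aababa, DZ)
  read a, top D: go to q1, push BD → (q1, ababa, BDZ)
  read a, top B: go to q1, push B → (q1, baba, BDZ)
  read b, top B: go to q1, push ε → (q1, aba, DZ)
  read a, top D: go to q1, push BD → (q1, ba, BDZ)
  read b, top B: go to q1, push ε → (q1, a, DZ)
  read a, top D: go to q1, push BD → (q1, ε, BDZ)
All input consumed; M is in state q1.

q1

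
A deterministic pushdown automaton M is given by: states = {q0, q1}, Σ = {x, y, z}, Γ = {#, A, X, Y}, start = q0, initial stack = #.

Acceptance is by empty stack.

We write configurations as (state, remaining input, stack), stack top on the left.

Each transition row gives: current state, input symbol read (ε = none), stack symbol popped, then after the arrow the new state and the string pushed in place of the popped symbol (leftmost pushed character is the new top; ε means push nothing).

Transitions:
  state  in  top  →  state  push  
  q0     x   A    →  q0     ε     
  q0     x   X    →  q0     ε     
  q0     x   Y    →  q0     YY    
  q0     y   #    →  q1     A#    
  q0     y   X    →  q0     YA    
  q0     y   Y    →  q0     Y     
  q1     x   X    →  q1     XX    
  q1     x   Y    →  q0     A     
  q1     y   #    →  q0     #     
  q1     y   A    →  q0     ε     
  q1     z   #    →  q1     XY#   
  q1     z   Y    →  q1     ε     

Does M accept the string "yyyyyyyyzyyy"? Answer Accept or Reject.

Reject

(q0, yyyyyyyyzyyy, #)
  read y, top #: go to q1, push A# → (q1, yyyyyyyzyyy, A#)
  read y, top A: go to q0, push ε → (q0, yyyyyyzyyy, #)
  read y, top #: go to q1, push A# → (q1, yyyyyzyyy, A#)
  read y, top A: go to q0, push ε → (q0, yyyyzyyy, #)
  read y, top #: go to q1, push A# → (q1, yyyzyyy, A#)
  read y, top A: go to q0, push ε → (q0, yyzyyy, #)
  read y, top #: go to q1, push A# → (q1, yzyyy, A#)
  read y, top A: go to q0, push ε → (q0, zyyy, #)
No transition applies at (q0, zyyy, #); input not fully consumed.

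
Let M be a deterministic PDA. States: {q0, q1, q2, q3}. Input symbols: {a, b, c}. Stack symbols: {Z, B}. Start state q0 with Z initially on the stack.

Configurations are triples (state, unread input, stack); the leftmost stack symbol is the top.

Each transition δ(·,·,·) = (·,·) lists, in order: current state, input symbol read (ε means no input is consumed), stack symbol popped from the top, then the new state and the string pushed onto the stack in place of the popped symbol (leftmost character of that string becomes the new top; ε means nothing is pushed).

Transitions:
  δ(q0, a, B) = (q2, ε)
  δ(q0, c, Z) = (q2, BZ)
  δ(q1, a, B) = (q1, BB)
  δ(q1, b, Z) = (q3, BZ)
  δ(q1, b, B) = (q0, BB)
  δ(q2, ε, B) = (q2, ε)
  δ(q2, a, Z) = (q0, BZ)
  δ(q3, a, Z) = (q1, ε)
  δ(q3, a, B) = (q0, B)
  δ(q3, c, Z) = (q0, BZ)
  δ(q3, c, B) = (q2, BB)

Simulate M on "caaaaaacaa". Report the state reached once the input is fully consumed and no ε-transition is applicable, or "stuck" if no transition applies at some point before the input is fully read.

(q0, caaaaaacaa, Z)
  read c, top Z: go to q2, push BZ → (q2, aaaaaacaa, BZ)
  ε-move, top B: go to q2, push ε → (q2, aaaaaacaa, Z)
  read a, top Z: go to q0, push BZ → (q0, aaaaacaa, BZ)
  read a, top B: go to q2, push ε → (q2, aaaacaa, Z)
  read a, top Z: go to q0, push BZ → (q0, aaacaa, BZ)
  read a, top B: go to q2, push ε → (q2, aacaa, Z)
  read a, top Z: go to q0, push BZ → (q0, acaa, BZ)
  read a, top B: go to q2, push ε → (q2, caa, Z)
No transition for (q2, c, top Z); M blocks with input caa remaining.

stuck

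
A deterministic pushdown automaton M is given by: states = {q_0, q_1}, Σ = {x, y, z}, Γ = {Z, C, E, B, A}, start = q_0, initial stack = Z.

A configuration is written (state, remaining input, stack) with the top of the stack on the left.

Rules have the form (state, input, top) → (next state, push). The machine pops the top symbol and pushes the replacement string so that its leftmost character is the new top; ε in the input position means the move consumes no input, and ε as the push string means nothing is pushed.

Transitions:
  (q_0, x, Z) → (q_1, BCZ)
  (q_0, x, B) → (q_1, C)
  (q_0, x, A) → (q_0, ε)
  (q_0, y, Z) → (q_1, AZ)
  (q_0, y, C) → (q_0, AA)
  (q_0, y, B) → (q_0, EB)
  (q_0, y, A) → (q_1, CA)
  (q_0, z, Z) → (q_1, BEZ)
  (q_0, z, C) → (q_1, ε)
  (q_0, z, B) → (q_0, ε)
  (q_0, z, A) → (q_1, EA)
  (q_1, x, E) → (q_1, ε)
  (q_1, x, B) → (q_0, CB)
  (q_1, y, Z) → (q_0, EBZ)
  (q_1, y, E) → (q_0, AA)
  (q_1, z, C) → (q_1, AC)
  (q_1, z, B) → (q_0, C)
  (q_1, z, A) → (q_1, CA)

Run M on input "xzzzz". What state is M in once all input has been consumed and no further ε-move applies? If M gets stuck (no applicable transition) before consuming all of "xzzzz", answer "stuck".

(q_0, xzzzz, Z) ⊢ (q_1, zzzz, BCZ) ⊢ (q_0, zzz, CCZ) ⊢ (q_1, zz, CZ) ⊢ (q_1, z, ACZ) ⊢ (q_1, ε, CACZ)
All input consumed; M is in state q_1.

q_1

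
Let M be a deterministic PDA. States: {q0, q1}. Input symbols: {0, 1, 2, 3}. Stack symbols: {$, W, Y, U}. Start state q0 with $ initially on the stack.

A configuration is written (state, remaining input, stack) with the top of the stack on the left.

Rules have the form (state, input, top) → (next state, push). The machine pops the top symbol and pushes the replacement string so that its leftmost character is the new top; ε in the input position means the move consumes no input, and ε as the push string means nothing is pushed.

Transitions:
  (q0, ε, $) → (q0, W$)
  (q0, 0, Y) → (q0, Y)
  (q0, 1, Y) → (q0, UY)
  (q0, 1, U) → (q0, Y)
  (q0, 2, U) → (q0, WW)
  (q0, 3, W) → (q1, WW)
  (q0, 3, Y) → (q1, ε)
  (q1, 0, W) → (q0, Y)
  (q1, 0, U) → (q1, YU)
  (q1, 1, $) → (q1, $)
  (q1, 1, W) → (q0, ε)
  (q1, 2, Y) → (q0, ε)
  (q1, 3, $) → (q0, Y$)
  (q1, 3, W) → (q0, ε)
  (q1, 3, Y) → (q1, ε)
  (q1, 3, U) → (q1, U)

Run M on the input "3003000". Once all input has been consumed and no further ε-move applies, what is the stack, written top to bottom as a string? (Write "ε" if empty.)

Y$

(q0, 3003000, $)
  ε-move, top $: go to q0, push W$ → (q0, 3003000, W$)
  read 3, top W: go to q1, push WW → (q1, 003000, WW$)
  read 0, top W: go to q0, push Y → (q0, 03000, YW$)
  read 0, top Y: go to q0, push Y → (q0, 3000, YW$)
  read 3, top Y: go to q1, push ε → (q1, 000, W$)
  read 0, top W: go to q0, push Y → (q0, 00, Y$)
  read 0, top Y: go to q0, push Y → (q0, 0, Y$)
  read 0, top Y: go to q0, push Y → (q0, ε, Y$)
All input consumed in state q0 with stack Y$.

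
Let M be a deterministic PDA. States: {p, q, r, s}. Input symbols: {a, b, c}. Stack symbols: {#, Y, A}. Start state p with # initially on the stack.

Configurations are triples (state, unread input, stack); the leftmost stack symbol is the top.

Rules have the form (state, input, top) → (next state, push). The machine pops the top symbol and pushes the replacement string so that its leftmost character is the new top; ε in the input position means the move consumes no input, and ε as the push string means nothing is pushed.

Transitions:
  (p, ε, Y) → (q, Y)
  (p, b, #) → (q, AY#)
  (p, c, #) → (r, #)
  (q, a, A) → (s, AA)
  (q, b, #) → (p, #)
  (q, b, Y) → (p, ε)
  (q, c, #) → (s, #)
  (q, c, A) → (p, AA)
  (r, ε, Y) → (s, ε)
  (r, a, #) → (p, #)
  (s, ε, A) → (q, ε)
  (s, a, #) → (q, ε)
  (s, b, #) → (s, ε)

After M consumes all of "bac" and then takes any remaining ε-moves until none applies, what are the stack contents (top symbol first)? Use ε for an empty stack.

AAY#

(p, bac, #) ⊢ (q, ac, AY#) ⊢ (s, c, AAY#) ⊢ (q, c, AY#) ⊢ (p, ε, AAY#)
All input consumed in state p with stack AAY#.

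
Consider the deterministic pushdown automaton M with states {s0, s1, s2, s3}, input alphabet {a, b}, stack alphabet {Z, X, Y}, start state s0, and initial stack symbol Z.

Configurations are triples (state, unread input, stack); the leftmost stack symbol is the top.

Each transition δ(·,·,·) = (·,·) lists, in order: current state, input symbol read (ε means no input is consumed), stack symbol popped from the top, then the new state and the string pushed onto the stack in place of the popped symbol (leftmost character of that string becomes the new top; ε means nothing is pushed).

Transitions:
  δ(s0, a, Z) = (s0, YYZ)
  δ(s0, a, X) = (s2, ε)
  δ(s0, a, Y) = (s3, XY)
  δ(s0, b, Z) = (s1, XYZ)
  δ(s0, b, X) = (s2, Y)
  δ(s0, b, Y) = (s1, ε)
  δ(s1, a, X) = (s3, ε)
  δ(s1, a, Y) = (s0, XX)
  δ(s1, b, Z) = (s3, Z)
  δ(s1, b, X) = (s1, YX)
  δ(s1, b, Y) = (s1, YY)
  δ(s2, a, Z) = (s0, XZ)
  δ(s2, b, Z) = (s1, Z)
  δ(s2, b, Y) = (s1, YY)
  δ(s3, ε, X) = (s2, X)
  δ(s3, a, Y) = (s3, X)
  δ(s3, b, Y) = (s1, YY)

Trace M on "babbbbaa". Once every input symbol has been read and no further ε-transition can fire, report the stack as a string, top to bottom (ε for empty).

XYYYYZ

(s0, babbbbaa, Z)
  read b, top Z: go to s1, push XYZ → (s1, abbbbaa, XYZ)
  read a, top X: go to s3, push ε → (s3, bbbbaa, YZ)
  read b, top Y: go to s1, push YY → (s1, bbbaa, YYZ)
  read b, top Y: go to s1, push YY → (s1, bbaa, YYYZ)
  read b, top Y: go to s1, push YY → (s1, baa, YYYYZ)
  read b, top Y: go to s1, push YY → (s1, aa, YYYYYZ)
  read a, top Y: go to s0, push XX → (s0, a, XXYYYYZ)
  read a, top X: go to s2, push ε → (s2, ε, XYYYYZ)
All input consumed in state s2 with stack XYYYYZ.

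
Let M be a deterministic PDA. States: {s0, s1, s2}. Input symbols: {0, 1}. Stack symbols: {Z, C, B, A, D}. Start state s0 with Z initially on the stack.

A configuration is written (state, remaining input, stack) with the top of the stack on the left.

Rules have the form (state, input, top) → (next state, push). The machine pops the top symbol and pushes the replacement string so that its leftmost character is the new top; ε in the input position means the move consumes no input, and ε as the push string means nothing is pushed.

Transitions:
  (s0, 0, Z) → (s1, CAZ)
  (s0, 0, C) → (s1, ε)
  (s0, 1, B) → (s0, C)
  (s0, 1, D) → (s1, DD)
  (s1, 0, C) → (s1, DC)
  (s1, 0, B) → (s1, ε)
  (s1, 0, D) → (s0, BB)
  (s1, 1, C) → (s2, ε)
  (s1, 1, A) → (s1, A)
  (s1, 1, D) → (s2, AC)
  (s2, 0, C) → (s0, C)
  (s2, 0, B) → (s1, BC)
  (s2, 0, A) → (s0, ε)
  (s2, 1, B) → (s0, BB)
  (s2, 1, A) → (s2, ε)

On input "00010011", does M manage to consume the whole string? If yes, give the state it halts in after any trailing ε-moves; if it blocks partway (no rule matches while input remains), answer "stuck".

s2

(s0, 00010011, Z)
  read 0, top Z: go to s1, push CAZ → (s1, 0010011, CAZ)
  read 0, top C: go to s1, push DC → (s1, 010011, DCAZ)
  read 0, top D: go to s0, push BB → (s0, 10011, BBCAZ)
  read 1, top B: go to s0, push C → (s0, 0011, CBCAZ)
  read 0, top C: go to s1, push ε → (s1, 011, BCAZ)
  read 0, top B: go to s1, push ε → (s1, 11, CAZ)
  read 1, top C: go to s2, push ε → (s2, 1, AZ)
  read 1, top A: go to s2, push ε → (s2, ε, Z)
All input consumed; M is in state s2.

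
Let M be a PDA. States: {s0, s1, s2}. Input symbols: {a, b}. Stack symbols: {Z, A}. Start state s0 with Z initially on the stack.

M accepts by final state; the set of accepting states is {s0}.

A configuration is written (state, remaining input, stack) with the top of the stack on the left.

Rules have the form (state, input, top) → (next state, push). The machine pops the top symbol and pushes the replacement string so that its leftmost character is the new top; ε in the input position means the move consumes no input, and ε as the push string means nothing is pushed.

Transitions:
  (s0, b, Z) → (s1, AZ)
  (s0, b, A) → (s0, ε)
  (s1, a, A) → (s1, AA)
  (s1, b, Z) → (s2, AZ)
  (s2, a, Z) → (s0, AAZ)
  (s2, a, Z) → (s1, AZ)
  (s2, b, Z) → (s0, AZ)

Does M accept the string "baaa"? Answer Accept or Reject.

Reject

No computation consumes all input and reaches a final state.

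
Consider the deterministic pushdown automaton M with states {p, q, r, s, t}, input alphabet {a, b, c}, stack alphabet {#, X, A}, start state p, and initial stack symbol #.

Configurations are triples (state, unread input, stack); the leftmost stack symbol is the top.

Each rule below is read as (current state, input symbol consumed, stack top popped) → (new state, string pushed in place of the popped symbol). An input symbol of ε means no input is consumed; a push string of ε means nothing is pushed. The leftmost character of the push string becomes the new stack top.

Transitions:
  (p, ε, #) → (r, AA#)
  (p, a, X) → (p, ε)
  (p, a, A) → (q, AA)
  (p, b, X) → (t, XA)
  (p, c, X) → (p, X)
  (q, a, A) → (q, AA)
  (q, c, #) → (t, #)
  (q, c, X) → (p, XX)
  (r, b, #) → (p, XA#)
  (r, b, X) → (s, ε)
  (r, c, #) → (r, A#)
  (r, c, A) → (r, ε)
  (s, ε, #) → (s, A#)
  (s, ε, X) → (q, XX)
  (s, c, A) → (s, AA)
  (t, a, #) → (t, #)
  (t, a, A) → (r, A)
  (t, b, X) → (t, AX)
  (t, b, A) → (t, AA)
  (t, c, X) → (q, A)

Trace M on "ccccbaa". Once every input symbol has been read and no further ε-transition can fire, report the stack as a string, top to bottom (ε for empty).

AA#

(p, ccccbaa, #)
  ε-move, top #: go to r, push AA# → (r, ccccbaa, AA#)
  read c, top A: go to r, push ε → (r, cccbaa, A#)
  read c, top A: go to r, push ε → (r, ccbaa, #)
  read c, top #: go to r, push A# → (r, cbaa, A#)
  read c, top A: go to r, push ε → (r, baa, #)
  read b, top #: go to p, push XA# → (p, aa, XA#)
  read a, top X: go to p, push ε → (p, a, A#)
  read a, top A: go to q, push AA → (q, ε, AA#)
All input consumed in state q with stack AA#.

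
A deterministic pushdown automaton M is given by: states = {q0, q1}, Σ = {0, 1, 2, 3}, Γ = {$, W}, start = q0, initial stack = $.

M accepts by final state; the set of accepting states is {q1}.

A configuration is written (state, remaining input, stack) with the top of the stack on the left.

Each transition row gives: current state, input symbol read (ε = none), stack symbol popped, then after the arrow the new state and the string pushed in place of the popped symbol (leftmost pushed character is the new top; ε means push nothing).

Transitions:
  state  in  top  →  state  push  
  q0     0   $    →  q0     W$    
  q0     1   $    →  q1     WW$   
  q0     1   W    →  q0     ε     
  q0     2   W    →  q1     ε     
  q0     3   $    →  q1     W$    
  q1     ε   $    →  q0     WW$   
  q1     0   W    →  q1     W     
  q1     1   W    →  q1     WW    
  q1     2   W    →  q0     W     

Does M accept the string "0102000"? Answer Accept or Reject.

Reject

(q0, 0102000, $)
  read 0, top $: go to q0, push W$ → (q0, 102000, W$)
  read 1, top W: go to q0, push ε → (q0, 02000, $)
  read 0, top $: go to q0, push W$ → (q0, 2000, W$)
  read 2, top W: go to q1, push ε → (q1, 000, $)
  ε-move, top $: go to q0, push WW$ → (q0, 000, WW$)
No transition applies at (q0, 000, WW$); input not fully consumed.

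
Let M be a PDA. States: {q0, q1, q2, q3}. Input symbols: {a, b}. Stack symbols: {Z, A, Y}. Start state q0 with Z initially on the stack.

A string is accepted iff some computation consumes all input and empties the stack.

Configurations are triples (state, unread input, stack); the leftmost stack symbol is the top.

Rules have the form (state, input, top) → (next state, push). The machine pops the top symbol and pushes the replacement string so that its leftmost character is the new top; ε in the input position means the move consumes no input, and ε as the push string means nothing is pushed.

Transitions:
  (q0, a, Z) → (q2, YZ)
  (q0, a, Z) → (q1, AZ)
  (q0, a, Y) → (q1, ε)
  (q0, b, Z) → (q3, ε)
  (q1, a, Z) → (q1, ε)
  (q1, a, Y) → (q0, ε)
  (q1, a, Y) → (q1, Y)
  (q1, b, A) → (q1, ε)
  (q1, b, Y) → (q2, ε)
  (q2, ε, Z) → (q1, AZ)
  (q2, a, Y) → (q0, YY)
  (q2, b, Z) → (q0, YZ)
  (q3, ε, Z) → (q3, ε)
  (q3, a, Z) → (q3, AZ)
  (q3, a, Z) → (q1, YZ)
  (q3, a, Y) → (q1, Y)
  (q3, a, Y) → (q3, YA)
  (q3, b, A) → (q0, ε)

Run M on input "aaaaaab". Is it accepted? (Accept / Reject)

Accept

One accepting computation: (q0, aaaaaab, Z) ⊢ (q2, aaaaab, YZ) ⊢ (q0, aaaab, YYZ) ⊢ (q1, aaab, YZ) ⊢ (q1, aab, YZ) ⊢ (q1, ab, YZ) ⊢ (q0, b, Z) ⊢ (q3, ε, ε)
All input consumed and the stack is empty.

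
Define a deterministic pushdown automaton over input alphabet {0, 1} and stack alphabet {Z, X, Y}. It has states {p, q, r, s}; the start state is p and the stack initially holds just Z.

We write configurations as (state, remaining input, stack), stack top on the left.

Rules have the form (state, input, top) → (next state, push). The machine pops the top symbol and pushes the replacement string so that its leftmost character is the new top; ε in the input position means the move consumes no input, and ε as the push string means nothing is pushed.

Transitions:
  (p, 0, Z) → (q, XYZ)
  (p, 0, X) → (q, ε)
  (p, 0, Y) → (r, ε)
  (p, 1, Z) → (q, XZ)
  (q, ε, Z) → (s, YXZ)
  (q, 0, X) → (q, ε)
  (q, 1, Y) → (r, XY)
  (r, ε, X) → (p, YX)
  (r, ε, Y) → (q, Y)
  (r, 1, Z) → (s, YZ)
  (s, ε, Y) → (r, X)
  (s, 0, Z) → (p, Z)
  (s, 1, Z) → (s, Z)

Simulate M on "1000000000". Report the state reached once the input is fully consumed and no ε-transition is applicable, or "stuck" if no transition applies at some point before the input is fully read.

(p, 1000000000, Z)
  read 1, top Z: go to q, push XZ → (q, 000000000, XZ)
  read 0, top X: go to q, push ε → (q, 00000000, Z)
  ε-move, top Z: go to s, push YXZ → (s, 00000000, YXZ)
  ε-move, top Y: go to r, push X → (r, 00000000, XXZ)
  ε-move, top X: go to p, push YX → (p, 00000000, YXXZ)
  read 0, top Y: go to r, push ε → (r, 0000000, XXZ)
  ε-move, top X: go to p, push YX → (p, 0000000, YXXZ)
  read 0, top Y: go to r, push ε → (r, 000000, XXZ)
  ε-move, top X: go to p, push YX → (p, 000000, YXXZ)
  read 0, top Y: go to r, push ε → (r, 00000, XXZ)
  ε-move, top X: go to p, push YX → (p, 00000, YXXZ)
  read 0, top Y: go to r, push ε → (r, 0000, XXZ)
  ε-move, top X: go to p, push YX → (p, 0000, YXXZ)
  read 0, top Y: go to r, push ε → (r, 000, XXZ)
  ε-move, top X: go to p, push YX → (p, 000, YXXZ)
  read 0, top Y: go to r, push ε → (r, 00, XXZ)
  ε-move, top X: go to p, push YX → (p, 00, YXXZ)
  read 0, top Y: go to r, push ε → (r, 0, XXZ)
  ε-move, top X: go to p, push YX → (p, 0, YXXZ)
  read 0, top Y: go to r, push ε → (r, ε, XXZ)
  ε-move, top X: go to p, push YX → (p, ε, YXXZ)
All input consumed; M is in state p.

p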